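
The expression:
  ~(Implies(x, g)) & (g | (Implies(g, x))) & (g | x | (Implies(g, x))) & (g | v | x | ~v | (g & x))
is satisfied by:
  {x: True, g: False}


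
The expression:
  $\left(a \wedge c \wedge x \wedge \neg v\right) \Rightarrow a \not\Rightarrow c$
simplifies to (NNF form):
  $v \vee \neg a \vee \neg c \vee \neg x$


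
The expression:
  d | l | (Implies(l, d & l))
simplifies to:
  True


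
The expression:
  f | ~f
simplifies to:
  True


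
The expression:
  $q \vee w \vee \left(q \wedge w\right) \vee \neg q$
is always true.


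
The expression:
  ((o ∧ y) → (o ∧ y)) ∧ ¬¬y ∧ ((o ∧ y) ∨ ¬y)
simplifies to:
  o ∧ y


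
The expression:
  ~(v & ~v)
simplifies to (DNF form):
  True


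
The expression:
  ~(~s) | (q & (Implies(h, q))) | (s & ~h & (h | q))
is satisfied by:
  {q: True, s: True}
  {q: True, s: False}
  {s: True, q: False}


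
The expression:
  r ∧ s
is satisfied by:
  {r: True, s: True}


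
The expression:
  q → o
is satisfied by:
  {o: True, q: False}
  {q: False, o: False}
  {q: True, o: True}


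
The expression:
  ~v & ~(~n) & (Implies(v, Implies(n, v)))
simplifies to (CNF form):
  n & ~v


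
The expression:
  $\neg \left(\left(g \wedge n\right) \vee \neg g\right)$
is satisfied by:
  {g: True, n: False}


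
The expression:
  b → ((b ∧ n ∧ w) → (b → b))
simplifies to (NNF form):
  True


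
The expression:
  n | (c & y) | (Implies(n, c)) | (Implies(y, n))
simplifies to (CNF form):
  True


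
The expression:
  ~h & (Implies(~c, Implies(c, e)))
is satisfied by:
  {h: False}


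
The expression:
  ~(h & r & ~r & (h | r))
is always true.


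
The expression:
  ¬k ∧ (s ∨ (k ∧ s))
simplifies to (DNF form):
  s ∧ ¬k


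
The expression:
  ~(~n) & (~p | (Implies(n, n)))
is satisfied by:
  {n: True}


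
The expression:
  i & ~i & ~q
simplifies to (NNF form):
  False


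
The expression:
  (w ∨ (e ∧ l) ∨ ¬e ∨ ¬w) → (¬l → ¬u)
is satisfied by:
  {l: True, u: False}
  {u: False, l: False}
  {u: True, l: True}


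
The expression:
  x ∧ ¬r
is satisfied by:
  {x: True, r: False}


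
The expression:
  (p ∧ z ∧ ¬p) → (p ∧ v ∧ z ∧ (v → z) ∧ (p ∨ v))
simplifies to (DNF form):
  True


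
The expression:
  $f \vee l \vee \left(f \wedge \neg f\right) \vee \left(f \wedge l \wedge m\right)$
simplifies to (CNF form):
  $f \vee l$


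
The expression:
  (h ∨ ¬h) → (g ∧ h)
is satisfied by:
  {h: True, g: True}


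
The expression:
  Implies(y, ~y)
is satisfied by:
  {y: False}


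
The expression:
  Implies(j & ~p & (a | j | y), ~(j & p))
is always true.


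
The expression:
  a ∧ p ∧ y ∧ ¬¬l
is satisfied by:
  {a: True, p: True, y: True, l: True}


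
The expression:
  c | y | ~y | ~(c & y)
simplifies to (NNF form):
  True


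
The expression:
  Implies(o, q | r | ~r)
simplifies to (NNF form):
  True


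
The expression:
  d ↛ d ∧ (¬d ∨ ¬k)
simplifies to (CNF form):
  False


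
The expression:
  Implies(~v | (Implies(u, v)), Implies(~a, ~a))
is always true.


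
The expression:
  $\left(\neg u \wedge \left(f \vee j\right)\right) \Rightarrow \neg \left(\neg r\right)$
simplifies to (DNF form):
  $r \vee u \vee \left(\neg f \wedge \neg j\right)$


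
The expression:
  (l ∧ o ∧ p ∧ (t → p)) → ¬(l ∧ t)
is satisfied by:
  {l: False, t: False, p: False, o: False}
  {o: True, l: False, t: False, p: False}
  {p: True, l: False, t: False, o: False}
  {o: True, p: True, l: False, t: False}
  {t: True, o: False, l: False, p: False}
  {o: True, t: True, l: False, p: False}
  {p: True, t: True, o: False, l: False}
  {o: True, p: True, t: True, l: False}
  {l: True, p: False, t: False, o: False}
  {o: True, l: True, p: False, t: False}
  {p: True, l: True, o: False, t: False}
  {o: True, p: True, l: True, t: False}
  {t: True, l: True, p: False, o: False}
  {o: True, t: True, l: True, p: False}
  {p: True, t: True, l: True, o: False}


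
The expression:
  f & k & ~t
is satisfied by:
  {f: True, k: True, t: False}


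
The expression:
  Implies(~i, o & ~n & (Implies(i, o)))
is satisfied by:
  {i: True, o: True, n: False}
  {i: True, n: False, o: False}
  {i: True, o: True, n: True}
  {i: True, n: True, o: False}
  {o: True, n: False, i: False}


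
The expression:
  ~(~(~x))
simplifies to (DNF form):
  ~x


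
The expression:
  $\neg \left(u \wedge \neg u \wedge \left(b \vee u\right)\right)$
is always true.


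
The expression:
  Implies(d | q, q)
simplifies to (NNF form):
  q | ~d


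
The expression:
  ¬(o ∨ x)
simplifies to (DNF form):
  ¬o ∧ ¬x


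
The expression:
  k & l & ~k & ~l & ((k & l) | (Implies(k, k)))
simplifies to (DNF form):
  False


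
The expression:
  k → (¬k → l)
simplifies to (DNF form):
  True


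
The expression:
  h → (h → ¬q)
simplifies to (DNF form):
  ¬h ∨ ¬q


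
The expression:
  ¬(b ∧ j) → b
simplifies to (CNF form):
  b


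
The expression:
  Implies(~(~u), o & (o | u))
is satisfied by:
  {o: True, u: False}
  {u: False, o: False}
  {u: True, o: True}


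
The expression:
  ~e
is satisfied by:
  {e: False}


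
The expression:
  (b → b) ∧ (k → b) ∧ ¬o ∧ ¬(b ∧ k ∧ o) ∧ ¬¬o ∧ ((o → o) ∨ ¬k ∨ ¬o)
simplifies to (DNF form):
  False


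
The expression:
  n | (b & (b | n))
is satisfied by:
  {n: True, b: True}
  {n: True, b: False}
  {b: True, n: False}


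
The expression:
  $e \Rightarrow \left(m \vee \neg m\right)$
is always true.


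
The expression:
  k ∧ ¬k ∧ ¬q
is never true.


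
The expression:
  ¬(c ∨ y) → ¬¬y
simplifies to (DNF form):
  c ∨ y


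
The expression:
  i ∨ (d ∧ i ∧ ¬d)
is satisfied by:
  {i: True}


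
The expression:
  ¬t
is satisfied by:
  {t: False}


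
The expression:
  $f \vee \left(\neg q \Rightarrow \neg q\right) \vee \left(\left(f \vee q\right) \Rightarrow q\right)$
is always true.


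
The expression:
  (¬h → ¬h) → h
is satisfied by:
  {h: True}


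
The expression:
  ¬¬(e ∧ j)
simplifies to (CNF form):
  e ∧ j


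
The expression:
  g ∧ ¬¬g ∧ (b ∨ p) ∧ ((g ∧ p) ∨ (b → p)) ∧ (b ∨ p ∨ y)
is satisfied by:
  {p: True, g: True}


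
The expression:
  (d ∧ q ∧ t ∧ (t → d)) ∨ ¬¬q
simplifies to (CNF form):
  q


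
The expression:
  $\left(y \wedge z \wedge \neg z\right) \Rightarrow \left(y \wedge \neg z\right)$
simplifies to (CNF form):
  $\text{True}$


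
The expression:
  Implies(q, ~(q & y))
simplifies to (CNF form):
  ~q | ~y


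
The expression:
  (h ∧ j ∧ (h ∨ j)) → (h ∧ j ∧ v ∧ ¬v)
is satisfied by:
  {h: False, j: False}
  {j: True, h: False}
  {h: True, j: False}


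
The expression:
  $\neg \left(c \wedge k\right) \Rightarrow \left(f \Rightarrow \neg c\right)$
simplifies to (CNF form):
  $k \vee \neg c \vee \neg f$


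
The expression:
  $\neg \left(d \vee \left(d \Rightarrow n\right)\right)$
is never true.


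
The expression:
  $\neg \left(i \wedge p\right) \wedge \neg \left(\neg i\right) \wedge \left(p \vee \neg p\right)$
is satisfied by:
  {i: True, p: False}


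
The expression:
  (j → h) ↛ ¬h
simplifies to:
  h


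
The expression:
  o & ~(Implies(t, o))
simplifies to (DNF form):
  False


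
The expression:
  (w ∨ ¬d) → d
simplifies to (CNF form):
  d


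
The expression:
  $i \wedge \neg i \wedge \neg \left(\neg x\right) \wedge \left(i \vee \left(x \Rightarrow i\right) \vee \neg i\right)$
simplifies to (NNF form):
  $\text{False}$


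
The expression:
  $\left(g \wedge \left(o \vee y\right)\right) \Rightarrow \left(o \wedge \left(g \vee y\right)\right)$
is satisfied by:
  {o: True, g: False, y: False}
  {g: False, y: False, o: False}
  {y: True, o: True, g: False}
  {y: True, g: False, o: False}
  {o: True, g: True, y: False}
  {g: True, o: False, y: False}
  {y: True, g: True, o: True}


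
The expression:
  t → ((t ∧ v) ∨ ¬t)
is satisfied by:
  {v: True, t: False}
  {t: False, v: False}
  {t: True, v: True}


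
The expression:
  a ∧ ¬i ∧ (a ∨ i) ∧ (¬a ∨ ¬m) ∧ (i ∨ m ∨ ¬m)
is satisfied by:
  {a: True, i: False, m: False}


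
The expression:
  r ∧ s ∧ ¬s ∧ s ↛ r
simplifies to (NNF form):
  False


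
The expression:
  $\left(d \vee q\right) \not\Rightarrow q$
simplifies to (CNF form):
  $d \wedge \neg q$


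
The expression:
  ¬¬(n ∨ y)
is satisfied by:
  {n: True, y: True}
  {n: True, y: False}
  {y: True, n: False}


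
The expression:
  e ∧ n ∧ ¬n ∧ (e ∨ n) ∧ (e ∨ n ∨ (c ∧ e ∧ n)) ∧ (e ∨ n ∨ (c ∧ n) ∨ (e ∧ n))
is never true.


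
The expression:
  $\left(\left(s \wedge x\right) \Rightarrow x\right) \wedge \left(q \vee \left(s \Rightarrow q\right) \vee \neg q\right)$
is always true.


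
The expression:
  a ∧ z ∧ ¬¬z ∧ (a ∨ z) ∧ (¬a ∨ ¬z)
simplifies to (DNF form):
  False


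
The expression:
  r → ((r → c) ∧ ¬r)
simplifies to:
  ¬r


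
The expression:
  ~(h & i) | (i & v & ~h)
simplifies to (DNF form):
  ~h | ~i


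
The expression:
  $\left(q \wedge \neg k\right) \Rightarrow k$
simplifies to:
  $k \vee \neg q$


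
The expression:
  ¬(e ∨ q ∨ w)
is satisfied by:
  {q: False, e: False, w: False}


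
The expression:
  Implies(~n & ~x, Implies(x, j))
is always true.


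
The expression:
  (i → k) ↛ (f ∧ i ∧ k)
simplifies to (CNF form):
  (k ∨ ¬i) ∧ (¬f ∨ ¬i)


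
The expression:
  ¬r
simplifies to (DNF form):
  ¬r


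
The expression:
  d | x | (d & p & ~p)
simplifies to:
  d | x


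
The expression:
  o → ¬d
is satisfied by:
  {o: False, d: False}
  {d: True, o: False}
  {o: True, d: False}


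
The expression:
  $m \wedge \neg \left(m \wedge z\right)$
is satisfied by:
  {m: True, z: False}


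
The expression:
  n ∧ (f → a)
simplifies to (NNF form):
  n ∧ (a ∨ ¬f)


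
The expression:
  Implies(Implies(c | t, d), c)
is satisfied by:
  {c: True, t: True, d: False}
  {c: True, t: False, d: False}
  {d: True, c: True, t: True}
  {d: True, c: True, t: False}
  {t: True, d: False, c: False}


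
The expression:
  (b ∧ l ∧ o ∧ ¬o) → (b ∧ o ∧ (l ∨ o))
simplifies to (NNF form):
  True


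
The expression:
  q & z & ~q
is never true.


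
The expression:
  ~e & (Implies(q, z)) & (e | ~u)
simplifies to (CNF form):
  ~e & ~u & (z | ~q)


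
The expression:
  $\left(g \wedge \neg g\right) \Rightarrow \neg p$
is always true.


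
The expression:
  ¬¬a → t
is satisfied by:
  {t: True, a: False}
  {a: False, t: False}
  {a: True, t: True}


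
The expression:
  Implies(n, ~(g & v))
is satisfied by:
  {g: False, v: False, n: False}
  {n: True, g: False, v: False}
  {v: True, g: False, n: False}
  {n: True, v: True, g: False}
  {g: True, n: False, v: False}
  {n: True, g: True, v: False}
  {v: True, g: True, n: False}


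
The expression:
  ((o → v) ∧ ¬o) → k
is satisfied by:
  {k: True, o: True}
  {k: True, o: False}
  {o: True, k: False}


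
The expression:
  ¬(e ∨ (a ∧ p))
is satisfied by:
  {e: False, p: False, a: False}
  {a: True, e: False, p: False}
  {p: True, e: False, a: False}


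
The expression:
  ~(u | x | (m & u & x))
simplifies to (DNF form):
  ~u & ~x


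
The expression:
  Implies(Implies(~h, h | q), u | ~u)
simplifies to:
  True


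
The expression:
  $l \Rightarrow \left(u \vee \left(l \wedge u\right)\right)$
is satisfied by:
  {u: True, l: False}
  {l: False, u: False}
  {l: True, u: True}


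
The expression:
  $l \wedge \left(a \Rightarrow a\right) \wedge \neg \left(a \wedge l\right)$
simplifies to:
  $l \wedge \neg a$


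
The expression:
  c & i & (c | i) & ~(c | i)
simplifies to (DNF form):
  False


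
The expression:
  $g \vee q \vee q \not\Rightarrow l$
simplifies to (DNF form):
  $g \vee q$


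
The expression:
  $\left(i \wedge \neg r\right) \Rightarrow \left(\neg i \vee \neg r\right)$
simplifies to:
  $\text{True}$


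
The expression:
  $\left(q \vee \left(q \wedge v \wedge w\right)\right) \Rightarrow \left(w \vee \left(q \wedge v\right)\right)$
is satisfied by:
  {v: True, w: True, q: False}
  {v: True, w: False, q: False}
  {w: True, v: False, q: False}
  {v: False, w: False, q: False}
  {q: True, v: True, w: True}
  {q: True, v: True, w: False}
  {q: True, w: True, v: False}


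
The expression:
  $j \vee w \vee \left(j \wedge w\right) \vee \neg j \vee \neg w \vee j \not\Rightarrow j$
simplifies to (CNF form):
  $\text{True}$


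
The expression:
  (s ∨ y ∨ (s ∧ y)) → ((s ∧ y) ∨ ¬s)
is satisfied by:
  {y: True, s: False}
  {s: False, y: False}
  {s: True, y: True}


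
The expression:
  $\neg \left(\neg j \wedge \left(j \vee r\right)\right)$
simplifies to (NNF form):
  $j \vee \neg r$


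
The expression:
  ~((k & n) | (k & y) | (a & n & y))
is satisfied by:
  {y: False, k: False, n: False, a: False}
  {a: True, y: False, k: False, n: False}
  {n: True, y: False, k: False, a: False}
  {a: True, n: True, y: False, k: False}
  {y: True, a: False, k: False, n: False}
  {a: True, y: True, k: False, n: False}
  {n: True, y: True, a: False, k: False}
  {k: True, n: False, y: False, a: False}
  {k: True, a: True, n: False, y: False}


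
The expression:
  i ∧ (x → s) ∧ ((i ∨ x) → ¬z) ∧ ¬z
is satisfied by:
  {i: True, s: True, z: False, x: False}
  {i: True, z: False, s: False, x: False}
  {i: True, x: True, s: True, z: False}


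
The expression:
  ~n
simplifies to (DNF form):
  ~n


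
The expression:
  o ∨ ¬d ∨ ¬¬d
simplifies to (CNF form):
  True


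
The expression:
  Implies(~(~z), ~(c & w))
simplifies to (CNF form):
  ~c | ~w | ~z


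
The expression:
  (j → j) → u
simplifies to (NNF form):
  u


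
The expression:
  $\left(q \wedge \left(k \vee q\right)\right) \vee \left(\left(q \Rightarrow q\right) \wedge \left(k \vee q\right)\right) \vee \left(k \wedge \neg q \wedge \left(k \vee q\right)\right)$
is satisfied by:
  {k: True, q: True}
  {k: True, q: False}
  {q: True, k: False}


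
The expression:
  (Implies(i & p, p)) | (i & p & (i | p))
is always true.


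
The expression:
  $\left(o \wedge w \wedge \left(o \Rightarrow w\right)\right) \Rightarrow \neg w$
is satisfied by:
  {w: False, o: False}
  {o: True, w: False}
  {w: True, o: False}


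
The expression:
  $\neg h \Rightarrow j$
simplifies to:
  $h \vee j$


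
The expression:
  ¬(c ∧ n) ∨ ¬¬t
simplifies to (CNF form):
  t ∨ ¬c ∨ ¬n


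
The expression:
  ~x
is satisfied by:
  {x: False}


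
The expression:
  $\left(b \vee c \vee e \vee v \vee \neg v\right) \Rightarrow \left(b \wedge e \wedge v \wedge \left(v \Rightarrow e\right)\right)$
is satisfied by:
  {e: True, b: True, v: True}


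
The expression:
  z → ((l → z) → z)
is always true.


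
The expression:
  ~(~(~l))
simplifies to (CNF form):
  ~l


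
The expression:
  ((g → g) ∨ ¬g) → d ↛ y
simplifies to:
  d ∧ ¬y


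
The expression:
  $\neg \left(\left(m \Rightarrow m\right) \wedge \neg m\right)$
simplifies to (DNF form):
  $m$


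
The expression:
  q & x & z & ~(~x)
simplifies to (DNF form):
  q & x & z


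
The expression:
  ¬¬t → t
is always true.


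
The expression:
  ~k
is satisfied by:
  {k: False}


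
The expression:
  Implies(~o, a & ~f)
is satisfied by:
  {o: True, a: True, f: False}
  {o: True, a: False, f: False}
  {f: True, o: True, a: True}
  {f: True, o: True, a: False}
  {a: True, f: False, o: False}


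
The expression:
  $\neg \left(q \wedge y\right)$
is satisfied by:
  {q: False, y: False}
  {y: True, q: False}
  {q: True, y: False}


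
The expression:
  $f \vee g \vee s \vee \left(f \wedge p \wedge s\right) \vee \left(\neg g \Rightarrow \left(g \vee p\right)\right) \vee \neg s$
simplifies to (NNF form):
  $\text{True}$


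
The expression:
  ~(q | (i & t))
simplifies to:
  ~q & (~i | ~t)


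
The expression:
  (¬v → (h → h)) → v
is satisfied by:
  {v: True}


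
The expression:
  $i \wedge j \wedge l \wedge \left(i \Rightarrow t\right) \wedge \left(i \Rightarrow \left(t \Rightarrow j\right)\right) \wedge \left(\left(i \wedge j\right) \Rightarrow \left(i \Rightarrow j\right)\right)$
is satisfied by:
  {t: True, i: True, j: True, l: True}


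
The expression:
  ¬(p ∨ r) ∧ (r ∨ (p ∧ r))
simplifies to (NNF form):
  False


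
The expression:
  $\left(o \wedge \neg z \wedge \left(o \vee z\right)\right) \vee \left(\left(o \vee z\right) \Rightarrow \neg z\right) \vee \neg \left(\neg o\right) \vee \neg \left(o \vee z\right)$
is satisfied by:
  {o: True, z: False}
  {z: False, o: False}
  {z: True, o: True}


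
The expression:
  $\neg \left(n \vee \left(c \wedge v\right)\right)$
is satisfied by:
  {n: False, v: False, c: False}
  {c: True, n: False, v: False}
  {v: True, n: False, c: False}


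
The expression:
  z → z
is always true.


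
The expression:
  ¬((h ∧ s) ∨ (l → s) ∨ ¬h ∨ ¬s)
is never true.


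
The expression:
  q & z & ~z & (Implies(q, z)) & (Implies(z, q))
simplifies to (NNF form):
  False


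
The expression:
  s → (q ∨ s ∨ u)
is always true.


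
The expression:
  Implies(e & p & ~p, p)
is always true.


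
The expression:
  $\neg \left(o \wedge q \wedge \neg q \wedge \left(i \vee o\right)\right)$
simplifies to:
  $\text{True}$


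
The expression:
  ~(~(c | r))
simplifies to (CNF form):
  c | r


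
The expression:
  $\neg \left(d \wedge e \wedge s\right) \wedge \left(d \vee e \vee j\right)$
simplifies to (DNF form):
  $\left(d \wedge \neg e\right) \vee \left(e \wedge \neg d\right) \vee \left(e \wedge \neg s\right) \vee \left(j \wedge \neg d\right)$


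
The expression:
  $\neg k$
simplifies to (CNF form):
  $\neg k$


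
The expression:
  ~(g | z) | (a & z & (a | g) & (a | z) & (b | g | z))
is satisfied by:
  {a: True, g: False, z: False}
  {g: False, z: False, a: False}
  {a: True, z: True, g: False}
  {a: True, g: True, z: True}


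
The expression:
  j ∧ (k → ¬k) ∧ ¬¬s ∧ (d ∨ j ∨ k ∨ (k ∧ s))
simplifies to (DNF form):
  j ∧ s ∧ ¬k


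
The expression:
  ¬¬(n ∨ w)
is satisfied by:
  {n: True, w: True}
  {n: True, w: False}
  {w: True, n: False}


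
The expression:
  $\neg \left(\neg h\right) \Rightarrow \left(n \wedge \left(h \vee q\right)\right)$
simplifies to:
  $n \vee \neg h$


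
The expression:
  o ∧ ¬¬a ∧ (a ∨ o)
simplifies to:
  a ∧ o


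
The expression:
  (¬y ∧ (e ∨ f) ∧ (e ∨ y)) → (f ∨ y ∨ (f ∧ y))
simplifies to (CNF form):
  f ∨ y ∨ ¬e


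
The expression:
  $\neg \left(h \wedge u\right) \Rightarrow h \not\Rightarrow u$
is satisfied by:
  {h: True}


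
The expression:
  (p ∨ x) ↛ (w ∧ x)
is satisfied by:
  {p: True, w: False, x: False}
  {x: True, p: True, w: False}
  {x: True, w: False, p: False}
  {p: True, w: True, x: False}


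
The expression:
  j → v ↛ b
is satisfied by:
  {v: True, b: False, j: False}
  {b: False, j: False, v: False}
  {v: True, b: True, j: False}
  {b: True, v: False, j: False}
  {j: True, v: True, b: False}


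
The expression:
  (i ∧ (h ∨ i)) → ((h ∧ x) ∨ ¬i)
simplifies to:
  (h ∧ x) ∨ ¬i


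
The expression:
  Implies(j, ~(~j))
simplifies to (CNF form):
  True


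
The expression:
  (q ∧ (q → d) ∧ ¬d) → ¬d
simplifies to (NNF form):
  True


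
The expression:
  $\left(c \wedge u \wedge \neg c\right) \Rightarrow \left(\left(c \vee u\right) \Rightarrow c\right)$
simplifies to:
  $\text{True}$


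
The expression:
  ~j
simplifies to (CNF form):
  ~j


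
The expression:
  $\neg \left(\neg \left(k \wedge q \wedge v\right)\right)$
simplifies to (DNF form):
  $k \wedge q \wedge v$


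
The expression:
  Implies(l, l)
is always true.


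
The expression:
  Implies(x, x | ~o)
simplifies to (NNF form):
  True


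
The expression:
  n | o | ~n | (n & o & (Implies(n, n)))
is always true.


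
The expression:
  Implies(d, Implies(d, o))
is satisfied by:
  {o: True, d: False}
  {d: False, o: False}
  {d: True, o: True}


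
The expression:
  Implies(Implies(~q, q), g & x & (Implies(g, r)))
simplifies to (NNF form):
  ~q | (g & r & x)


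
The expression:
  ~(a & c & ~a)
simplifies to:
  True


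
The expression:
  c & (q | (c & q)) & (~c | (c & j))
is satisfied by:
  {c: True, j: True, q: True}


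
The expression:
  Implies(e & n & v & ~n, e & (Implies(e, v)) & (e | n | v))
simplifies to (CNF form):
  True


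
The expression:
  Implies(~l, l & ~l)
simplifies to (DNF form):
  l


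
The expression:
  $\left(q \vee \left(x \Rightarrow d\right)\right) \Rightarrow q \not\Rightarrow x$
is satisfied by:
  {q: True, x: False, d: False}
  {d: True, q: True, x: False}
  {x: True, d: False, q: False}


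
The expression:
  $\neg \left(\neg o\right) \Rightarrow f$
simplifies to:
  $f \vee \neg o$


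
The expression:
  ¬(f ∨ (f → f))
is never true.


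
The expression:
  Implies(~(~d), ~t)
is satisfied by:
  {t: False, d: False}
  {d: True, t: False}
  {t: True, d: False}


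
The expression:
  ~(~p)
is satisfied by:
  {p: True}


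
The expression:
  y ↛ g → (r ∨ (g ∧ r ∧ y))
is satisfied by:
  {r: True, g: True, y: False}
  {r: True, g: False, y: False}
  {g: True, r: False, y: False}
  {r: False, g: False, y: False}
  {r: True, y: True, g: True}
  {r: True, y: True, g: False}
  {y: True, g: True, r: False}


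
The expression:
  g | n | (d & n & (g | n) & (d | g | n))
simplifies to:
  g | n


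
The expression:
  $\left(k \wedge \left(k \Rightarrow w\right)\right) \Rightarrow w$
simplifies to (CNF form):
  $\text{True}$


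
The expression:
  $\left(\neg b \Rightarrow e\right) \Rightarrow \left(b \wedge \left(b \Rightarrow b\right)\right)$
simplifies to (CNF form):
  $b \vee \neg e$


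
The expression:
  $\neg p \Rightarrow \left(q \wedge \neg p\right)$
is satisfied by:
  {q: True, p: True}
  {q: True, p: False}
  {p: True, q: False}


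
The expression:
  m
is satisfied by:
  {m: True}


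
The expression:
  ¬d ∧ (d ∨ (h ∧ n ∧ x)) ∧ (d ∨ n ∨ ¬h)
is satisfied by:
  {h: True, x: True, n: True, d: False}


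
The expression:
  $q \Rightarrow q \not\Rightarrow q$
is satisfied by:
  {q: False}


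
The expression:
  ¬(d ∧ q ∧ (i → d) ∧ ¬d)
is always true.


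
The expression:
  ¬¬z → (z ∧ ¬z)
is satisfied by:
  {z: False}


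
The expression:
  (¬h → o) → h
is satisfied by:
  {h: True, o: False}
  {o: False, h: False}
  {o: True, h: True}


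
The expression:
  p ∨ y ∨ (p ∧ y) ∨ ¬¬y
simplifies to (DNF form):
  p ∨ y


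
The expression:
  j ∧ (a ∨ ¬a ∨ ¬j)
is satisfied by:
  {j: True}


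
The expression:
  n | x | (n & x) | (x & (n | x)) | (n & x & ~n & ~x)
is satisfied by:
  {n: True, x: True}
  {n: True, x: False}
  {x: True, n: False}


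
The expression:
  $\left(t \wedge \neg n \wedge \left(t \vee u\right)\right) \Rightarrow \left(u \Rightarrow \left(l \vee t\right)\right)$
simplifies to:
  $\text{True}$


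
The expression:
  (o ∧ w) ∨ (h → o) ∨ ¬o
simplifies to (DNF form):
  True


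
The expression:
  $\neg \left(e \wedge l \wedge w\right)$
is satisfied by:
  {l: False, e: False, w: False}
  {w: True, l: False, e: False}
  {e: True, l: False, w: False}
  {w: True, e: True, l: False}
  {l: True, w: False, e: False}
  {w: True, l: True, e: False}
  {e: True, l: True, w: False}


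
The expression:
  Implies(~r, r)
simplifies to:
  r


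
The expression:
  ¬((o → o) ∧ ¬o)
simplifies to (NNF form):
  o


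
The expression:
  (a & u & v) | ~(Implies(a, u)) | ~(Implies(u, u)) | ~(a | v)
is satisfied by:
  {v: False, u: False, a: False}
  {a: True, v: False, u: False}
  {u: True, v: False, a: False}
  {a: True, v: True, u: False}
  {a: True, u: True, v: True}


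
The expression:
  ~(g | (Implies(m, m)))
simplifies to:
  False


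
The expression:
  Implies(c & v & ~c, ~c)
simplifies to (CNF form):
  True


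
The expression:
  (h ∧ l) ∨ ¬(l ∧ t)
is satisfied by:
  {h: True, l: False, t: False}
  {l: False, t: False, h: False}
  {t: True, h: True, l: False}
  {t: True, l: False, h: False}
  {h: True, l: True, t: False}
  {l: True, h: False, t: False}
  {t: True, l: True, h: True}


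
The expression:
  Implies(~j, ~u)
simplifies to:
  j | ~u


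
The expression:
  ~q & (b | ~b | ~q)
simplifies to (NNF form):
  ~q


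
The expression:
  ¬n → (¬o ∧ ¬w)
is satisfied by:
  {n: True, o: False, w: False}
  {n: True, w: True, o: False}
  {n: True, o: True, w: False}
  {n: True, w: True, o: True}
  {w: False, o: False, n: False}


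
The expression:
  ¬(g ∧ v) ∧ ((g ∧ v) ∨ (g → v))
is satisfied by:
  {g: False}


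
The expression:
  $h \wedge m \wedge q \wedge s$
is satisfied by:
  {h: True, m: True, s: True, q: True}


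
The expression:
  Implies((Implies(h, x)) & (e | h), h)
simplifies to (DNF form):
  h | ~e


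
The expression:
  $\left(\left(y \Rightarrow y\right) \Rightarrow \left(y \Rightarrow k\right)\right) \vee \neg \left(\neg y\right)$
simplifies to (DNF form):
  $\text{True}$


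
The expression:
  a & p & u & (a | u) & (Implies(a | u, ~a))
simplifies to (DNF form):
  False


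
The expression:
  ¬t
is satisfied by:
  {t: False}


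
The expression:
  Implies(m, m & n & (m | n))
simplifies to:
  n | ~m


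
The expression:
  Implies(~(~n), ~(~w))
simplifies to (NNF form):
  w | ~n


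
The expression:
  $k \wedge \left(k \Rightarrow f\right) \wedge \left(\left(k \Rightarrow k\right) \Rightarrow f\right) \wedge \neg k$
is never true.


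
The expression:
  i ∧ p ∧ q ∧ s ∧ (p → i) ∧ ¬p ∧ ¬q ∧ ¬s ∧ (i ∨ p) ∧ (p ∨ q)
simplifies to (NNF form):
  False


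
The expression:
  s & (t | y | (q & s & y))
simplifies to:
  s & (t | y)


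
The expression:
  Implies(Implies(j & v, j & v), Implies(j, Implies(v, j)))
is always true.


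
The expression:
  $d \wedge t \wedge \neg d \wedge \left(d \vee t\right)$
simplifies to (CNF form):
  $\text{False}$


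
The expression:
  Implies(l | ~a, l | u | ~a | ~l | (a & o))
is always true.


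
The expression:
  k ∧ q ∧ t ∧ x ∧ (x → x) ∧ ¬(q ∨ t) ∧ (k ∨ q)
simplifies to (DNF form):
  False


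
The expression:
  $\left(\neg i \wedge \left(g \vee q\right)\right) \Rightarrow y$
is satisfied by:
  {i: True, y: True, g: False, q: False}
  {i: True, y: True, q: True, g: False}
  {i: True, y: True, g: True, q: False}
  {i: True, y: True, q: True, g: True}
  {i: True, g: False, q: False, y: False}
  {i: True, q: True, g: False, y: False}
  {i: True, g: True, q: False, y: False}
  {i: True, q: True, g: True, y: False}
  {y: True, g: False, q: False, i: False}
  {q: True, y: True, g: False, i: False}
  {y: True, g: True, q: False, i: False}
  {q: True, y: True, g: True, i: False}
  {y: False, g: False, q: False, i: False}


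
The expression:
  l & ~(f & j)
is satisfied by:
  {l: True, j: False, f: False}
  {f: True, l: True, j: False}
  {j: True, l: True, f: False}


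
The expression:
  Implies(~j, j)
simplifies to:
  j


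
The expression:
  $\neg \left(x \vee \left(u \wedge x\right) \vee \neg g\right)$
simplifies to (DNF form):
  $g \wedge \neg x$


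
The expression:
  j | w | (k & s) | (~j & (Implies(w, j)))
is always true.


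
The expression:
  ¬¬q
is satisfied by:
  {q: True}


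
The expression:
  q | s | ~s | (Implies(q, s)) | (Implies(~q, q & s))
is always true.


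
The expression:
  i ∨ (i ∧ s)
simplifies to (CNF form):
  i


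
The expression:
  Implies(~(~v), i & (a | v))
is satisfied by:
  {i: True, v: False}
  {v: False, i: False}
  {v: True, i: True}


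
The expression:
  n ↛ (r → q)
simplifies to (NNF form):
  n ∧ r ∧ ¬q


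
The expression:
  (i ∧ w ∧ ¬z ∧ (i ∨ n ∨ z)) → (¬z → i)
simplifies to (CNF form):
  True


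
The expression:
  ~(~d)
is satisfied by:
  {d: True}


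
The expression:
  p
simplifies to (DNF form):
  p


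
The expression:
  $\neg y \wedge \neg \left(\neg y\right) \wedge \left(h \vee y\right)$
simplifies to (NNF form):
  $\text{False}$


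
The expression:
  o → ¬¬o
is always true.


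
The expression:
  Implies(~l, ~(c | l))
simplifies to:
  l | ~c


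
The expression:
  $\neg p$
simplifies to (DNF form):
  $\neg p$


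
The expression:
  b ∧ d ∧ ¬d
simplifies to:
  False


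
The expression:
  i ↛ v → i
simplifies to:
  True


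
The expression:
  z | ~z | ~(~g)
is always true.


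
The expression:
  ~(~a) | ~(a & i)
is always true.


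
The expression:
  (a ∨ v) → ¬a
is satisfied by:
  {a: False}


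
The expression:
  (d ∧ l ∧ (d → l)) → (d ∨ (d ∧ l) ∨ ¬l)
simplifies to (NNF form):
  True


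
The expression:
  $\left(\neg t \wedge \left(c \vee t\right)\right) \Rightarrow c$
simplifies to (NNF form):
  $\text{True}$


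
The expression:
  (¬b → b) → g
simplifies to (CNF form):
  g ∨ ¬b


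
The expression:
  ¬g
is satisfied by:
  {g: False}


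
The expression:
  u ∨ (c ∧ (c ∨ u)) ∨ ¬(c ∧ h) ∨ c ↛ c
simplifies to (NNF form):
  True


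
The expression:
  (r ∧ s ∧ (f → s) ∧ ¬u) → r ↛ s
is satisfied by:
  {u: True, s: False, r: False}
  {s: False, r: False, u: False}
  {r: True, u: True, s: False}
  {r: True, s: False, u: False}
  {u: True, s: True, r: False}
  {s: True, u: False, r: False}
  {r: True, s: True, u: True}


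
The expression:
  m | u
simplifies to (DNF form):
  m | u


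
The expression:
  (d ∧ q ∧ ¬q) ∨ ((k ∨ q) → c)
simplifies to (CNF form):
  (c ∨ ¬k) ∧ (c ∨ ¬q)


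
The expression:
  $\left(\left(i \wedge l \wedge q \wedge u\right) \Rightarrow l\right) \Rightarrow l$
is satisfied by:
  {l: True}


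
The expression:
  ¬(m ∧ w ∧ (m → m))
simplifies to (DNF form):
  ¬m ∨ ¬w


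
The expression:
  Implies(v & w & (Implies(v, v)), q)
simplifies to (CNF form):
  q | ~v | ~w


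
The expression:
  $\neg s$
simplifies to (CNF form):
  $\neg s$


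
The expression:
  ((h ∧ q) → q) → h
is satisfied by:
  {h: True}


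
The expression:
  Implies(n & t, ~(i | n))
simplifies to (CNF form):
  ~n | ~t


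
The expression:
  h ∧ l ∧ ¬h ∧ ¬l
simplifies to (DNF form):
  False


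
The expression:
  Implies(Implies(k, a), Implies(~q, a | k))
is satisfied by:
  {a: True, q: True, k: True}
  {a: True, q: True, k: False}
  {a: True, k: True, q: False}
  {a: True, k: False, q: False}
  {q: True, k: True, a: False}
  {q: True, k: False, a: False}
  {k: True, q: False, a: False}


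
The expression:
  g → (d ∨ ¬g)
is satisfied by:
  {d: True, g: False}
  {g: False, d: False}
  {g: True, d: True}


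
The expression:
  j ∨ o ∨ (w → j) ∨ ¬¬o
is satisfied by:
  {j: True, o: True, w: False}
  {j: True, w: False, o: False}
  {o: True, w: False, j: False}
  {o: False, w: False, j: False}
  {j: True, o: True, w: True}
  {j: True, w: True, o: False}
  {o: True, w: True, j: False}


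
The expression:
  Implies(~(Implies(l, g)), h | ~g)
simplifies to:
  True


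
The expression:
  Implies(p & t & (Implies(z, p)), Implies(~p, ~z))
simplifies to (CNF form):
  True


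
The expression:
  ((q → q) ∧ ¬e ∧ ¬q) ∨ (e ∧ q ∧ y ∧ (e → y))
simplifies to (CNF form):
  (e ∨ ¬q) ∧ (q ∨ ¬e) ∧ (y ∨ ¬q)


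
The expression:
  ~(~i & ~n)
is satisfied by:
  {i: True, n: True}
  {i: True, n: False}
  {n: True, i: False}


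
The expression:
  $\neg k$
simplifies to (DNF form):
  $\neg k$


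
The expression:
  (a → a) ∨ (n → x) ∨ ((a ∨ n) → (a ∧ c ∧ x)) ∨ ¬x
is always true.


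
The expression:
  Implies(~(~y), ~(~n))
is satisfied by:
  {n: True, y: False}
  {y: False, n: False}
  {y: True, n: True}


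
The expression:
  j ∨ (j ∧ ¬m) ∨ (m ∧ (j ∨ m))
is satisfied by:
  {m: True, j: True}
  {m: True, j: False}
  {j: True, m: False}


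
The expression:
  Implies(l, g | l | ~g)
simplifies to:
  True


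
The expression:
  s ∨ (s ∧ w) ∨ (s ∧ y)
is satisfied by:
  {s: True}


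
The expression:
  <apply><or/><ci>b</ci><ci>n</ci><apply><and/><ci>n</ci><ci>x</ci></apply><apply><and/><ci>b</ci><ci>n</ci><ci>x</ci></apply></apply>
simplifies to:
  <apply><or/><ci>b</ci><ci>n</ci></apply>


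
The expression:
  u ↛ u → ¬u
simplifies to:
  True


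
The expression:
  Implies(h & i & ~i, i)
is always true.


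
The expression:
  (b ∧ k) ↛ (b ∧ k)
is never true.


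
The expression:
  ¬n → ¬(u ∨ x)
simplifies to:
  n ∨ (¬u ∧ ¬x)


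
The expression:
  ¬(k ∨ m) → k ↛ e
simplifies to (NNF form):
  k ∨ m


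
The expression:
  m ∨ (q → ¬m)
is always true.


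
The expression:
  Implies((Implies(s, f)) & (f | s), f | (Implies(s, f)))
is always true.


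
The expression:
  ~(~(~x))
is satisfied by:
  {x: False}


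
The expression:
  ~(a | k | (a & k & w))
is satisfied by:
  {k: False, a: False}


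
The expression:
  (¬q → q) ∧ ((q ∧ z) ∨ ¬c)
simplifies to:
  q ∧ (z ∨ ¬c)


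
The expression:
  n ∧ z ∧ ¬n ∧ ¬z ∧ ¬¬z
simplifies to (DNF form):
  False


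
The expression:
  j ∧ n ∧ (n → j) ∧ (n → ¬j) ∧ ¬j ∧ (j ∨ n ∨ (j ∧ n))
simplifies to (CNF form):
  False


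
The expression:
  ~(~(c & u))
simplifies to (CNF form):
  c & u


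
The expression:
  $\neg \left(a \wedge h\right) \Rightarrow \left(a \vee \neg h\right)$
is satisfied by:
  {a: True, h: False}
  {h: False, a: False}
  {h: True, a: True}


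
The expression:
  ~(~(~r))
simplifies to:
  ~r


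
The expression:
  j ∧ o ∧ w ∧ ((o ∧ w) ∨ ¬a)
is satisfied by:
  {j: True, w: True, o: True}


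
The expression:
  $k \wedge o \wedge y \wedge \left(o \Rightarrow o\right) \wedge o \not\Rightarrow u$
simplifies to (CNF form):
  $k \wedge o \wedge y \wedge \neg u$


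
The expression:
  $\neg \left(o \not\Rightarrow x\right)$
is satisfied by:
  {x: True, o: False}
  {o: False, x: False}
  {o: True, x: True}


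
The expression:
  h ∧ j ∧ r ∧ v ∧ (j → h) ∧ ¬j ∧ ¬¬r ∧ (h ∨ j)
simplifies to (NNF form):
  False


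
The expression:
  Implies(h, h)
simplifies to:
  True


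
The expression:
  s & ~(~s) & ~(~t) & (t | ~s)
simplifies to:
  s & t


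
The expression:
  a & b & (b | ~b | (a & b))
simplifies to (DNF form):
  a & b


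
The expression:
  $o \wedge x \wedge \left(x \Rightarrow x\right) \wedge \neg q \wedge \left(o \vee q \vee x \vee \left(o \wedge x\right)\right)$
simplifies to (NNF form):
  $o \wedge x \wedge \neg q$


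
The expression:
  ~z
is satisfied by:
  {z: False}


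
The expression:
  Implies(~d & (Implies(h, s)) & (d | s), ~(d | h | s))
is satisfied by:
  {d: True, s: False}
  {s: False, d: False}
  {s: True, d: True}


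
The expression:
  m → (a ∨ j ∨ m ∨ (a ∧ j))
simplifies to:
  True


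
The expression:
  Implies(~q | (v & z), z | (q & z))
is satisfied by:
  {q: True, z: True}
  {q: True, z: False}
  {z: True, q: False}


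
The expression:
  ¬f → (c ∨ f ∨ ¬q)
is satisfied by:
  {c: True, f: True, q: False}
  {c: True, f: False, q: False}
  {f: True, c: False, q: False}
  {c: False, f: False, q: False}
  {c: True, q: True, f: True}
  {c: True, q: True, f: False}
  {q: True, f: True, c: False}


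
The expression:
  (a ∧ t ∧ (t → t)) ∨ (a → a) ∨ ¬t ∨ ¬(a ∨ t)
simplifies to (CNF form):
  True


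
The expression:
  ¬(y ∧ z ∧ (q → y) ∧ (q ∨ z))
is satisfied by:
  {z: False, y: False}
  {y: True, z: False}
  {z: True, y: False}


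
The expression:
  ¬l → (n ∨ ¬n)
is always true.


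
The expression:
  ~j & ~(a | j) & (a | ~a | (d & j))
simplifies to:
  ~a & ~j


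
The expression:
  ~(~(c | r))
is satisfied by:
  {r: True, c: True}
  {r: True, c: False}
  {c: True, r: False}


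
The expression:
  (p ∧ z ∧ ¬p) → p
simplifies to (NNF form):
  True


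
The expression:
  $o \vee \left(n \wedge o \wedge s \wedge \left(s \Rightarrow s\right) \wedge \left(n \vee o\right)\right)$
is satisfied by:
  {o: True}


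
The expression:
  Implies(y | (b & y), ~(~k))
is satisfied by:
  {k: True, y: False}
  {y: False, k: False}
  {y: True, k: True}


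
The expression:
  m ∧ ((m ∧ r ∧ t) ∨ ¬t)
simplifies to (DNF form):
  (m ∧ r) ∨ (m ∧ ¬t)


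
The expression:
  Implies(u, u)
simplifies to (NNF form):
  True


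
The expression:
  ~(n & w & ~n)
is always true.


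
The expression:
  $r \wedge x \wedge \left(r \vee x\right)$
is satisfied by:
  {r: True, x: True}


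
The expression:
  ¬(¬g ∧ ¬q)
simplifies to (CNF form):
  g ∨ q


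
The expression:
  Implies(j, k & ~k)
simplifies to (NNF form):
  ~j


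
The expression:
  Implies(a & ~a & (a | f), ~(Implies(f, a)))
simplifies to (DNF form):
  True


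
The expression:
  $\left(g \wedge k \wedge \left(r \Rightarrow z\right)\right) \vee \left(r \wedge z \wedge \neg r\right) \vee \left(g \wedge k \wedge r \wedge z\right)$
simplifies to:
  $g \wedge k \wedge \left(z \vee \neg r\right)$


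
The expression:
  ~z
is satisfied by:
  {z: False}


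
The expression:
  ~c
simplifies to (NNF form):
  ~c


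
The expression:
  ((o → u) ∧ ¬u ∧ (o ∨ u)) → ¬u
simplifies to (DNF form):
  True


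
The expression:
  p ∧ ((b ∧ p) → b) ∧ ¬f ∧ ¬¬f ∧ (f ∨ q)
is never true.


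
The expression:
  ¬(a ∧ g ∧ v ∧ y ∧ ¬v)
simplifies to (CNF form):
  True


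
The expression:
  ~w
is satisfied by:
  {w: False}


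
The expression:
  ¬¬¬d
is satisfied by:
  {d: False}
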